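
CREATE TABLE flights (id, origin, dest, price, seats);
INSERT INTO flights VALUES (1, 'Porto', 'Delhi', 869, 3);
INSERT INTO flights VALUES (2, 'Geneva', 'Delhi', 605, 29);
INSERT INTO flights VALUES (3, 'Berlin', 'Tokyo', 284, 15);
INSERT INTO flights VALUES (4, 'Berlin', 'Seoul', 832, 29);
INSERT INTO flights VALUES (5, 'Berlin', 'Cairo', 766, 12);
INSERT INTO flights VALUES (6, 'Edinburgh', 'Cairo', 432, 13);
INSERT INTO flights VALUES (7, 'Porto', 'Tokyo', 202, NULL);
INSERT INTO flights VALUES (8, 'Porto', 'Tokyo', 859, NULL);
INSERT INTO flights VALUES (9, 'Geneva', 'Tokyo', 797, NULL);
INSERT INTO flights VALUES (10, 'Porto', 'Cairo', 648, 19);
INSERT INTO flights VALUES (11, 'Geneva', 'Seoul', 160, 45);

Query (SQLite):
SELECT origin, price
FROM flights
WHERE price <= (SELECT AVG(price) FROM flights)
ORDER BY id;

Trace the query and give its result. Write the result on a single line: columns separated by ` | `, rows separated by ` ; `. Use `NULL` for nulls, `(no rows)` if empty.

Berlin | 284 ; Edinburgh | 432 ; Porto | 202 ; Geneva | 160

Scalar subquery: AVG(price) over all flights rows = 586.727273 (≈; comparison uses full precision).
Keep rows where price <= that value.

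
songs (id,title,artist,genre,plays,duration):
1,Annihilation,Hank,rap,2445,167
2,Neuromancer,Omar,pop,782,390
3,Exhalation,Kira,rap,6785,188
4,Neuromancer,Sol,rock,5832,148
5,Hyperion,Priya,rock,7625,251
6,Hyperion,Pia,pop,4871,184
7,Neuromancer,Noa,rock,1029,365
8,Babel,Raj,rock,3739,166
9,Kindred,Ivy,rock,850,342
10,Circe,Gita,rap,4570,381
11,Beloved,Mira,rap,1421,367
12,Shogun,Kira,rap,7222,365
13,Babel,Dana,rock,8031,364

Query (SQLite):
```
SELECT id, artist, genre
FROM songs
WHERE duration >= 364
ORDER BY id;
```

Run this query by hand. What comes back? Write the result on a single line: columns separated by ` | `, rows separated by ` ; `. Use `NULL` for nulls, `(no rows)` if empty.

duration >= 364: ids {2, 7, 10, 11, 12, 13}

2 | Omar | pop ; 7 | Noa | rock ; 10 | Gita | rap ; 11 | Mira | rap ; 12 | Kira | rap ; 13 | Dana | rock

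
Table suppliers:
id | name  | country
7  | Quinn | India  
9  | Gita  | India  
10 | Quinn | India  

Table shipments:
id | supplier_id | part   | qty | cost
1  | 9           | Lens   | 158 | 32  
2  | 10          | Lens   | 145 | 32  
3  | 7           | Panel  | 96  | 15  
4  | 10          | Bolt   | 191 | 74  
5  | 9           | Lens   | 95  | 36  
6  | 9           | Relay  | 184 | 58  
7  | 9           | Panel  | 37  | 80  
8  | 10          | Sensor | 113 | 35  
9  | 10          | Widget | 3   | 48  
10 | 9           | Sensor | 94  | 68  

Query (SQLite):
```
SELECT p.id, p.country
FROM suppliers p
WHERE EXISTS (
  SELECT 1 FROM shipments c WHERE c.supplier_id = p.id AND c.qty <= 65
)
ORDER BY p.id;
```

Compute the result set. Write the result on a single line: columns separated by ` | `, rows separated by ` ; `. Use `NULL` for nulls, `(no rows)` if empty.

For each suppliers row, check whether any shipments with matching supplier_id has qty <= 65.
Keep rows where that is true.

9 | India ; 10 | India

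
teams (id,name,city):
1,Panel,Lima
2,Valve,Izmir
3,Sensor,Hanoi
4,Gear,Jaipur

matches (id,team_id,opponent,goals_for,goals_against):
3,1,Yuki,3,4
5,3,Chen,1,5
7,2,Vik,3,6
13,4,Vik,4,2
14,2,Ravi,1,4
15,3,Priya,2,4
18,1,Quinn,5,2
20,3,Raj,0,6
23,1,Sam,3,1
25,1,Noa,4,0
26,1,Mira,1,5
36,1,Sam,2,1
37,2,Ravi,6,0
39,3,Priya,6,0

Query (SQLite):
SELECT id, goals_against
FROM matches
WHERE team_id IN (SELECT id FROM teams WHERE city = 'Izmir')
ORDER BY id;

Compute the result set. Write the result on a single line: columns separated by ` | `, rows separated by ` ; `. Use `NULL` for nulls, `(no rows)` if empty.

7 | 6 ; 14 | 4 ; 37 | 0

Inner query: teams.id where city = 'Izmir'.
Outer: keep matches rows whose team_id is in that set.
Inner query → {2}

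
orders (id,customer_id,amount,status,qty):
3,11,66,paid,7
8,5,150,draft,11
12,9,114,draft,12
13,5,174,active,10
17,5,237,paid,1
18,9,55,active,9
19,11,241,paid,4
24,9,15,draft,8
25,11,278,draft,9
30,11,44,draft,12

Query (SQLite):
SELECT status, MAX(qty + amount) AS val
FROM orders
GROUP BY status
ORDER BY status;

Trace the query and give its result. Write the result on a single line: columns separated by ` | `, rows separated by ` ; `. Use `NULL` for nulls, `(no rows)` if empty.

active | 184 ; draft | 287 ; paid | 245

For each row compute qty + amount.
Group by status; take MAX of the expression per group.
  active: ids {13, 18} → MAX(qty + amount)=184
  draft: ids {8, 12, 24, 25, 30} → MAX(qty + amount)=287
  paid: ids {3, 17, 19} → MAX(qty + amount)=245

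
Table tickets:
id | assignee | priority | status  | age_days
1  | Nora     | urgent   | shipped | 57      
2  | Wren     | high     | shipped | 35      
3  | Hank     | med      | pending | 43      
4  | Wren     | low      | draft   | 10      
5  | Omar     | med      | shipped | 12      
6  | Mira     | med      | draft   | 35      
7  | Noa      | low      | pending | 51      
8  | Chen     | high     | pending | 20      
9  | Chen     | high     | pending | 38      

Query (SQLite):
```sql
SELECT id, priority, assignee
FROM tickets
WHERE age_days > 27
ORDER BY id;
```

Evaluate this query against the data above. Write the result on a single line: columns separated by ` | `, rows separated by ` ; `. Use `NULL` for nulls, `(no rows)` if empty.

1 | urgent | Nora ; 2 | high | Wren ; 3 | med | Hank ; 6 | med | Mira ; 7 | low | Noa ; 9 | high | Chen

age_days > 27: ids {1, 2, 3, 6, 7, 9}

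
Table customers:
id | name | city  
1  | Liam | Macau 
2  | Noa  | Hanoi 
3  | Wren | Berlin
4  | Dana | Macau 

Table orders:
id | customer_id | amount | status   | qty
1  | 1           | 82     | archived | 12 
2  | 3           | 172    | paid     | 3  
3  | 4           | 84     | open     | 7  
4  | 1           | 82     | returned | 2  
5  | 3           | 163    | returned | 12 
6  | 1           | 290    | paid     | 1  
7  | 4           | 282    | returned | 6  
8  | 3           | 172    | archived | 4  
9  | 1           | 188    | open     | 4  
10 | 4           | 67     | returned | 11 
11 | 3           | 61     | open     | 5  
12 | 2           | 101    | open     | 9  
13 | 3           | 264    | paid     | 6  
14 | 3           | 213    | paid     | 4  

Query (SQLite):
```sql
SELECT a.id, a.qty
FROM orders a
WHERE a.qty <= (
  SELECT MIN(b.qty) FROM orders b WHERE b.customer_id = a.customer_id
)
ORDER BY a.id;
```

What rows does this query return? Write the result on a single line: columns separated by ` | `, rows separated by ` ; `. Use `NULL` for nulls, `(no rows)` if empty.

2 | 3 ; 6 | 1 ; 7 | 6 ; 12 | 9

For each orders row a, compute MIN(qty) over rows sharing a.customer_id.
Keep row a if a.qty <= that per-group MIN.
  customer_id=1: MIN(qty) = 1
  customer_id=2: MIN(qty) = 9
  customer_id=3: MIN(qty) = 3
  customer_id=4: MIN(qty) = 6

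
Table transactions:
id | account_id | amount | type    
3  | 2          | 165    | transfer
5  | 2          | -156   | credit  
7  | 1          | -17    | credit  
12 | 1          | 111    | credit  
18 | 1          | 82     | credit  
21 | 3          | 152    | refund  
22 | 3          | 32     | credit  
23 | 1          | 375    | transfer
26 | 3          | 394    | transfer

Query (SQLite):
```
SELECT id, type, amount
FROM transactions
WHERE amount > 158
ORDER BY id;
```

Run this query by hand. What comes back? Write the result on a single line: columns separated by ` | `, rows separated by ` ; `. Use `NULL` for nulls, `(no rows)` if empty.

3 | transfer | 165 ; 23 | transfer | 375 ; 26 | transfer | 394

amount > 158: ids {3, 23, 26}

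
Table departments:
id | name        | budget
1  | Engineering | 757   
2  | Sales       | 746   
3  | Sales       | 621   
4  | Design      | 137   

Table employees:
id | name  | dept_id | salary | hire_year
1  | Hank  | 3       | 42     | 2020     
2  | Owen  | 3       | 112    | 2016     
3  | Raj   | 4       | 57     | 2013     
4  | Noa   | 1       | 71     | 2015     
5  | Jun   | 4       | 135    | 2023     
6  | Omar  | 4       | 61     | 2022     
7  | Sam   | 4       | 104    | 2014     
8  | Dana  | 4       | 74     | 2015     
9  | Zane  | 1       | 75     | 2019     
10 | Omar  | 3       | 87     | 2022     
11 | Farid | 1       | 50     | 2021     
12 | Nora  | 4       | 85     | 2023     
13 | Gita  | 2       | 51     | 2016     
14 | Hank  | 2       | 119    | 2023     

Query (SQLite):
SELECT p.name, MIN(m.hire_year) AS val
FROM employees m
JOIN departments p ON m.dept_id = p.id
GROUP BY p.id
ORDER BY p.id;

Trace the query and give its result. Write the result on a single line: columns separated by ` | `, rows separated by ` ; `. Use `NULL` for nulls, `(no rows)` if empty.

Engineering | 2015 ; Sales | 2016 ; Sales | 2016 ; Design | 2013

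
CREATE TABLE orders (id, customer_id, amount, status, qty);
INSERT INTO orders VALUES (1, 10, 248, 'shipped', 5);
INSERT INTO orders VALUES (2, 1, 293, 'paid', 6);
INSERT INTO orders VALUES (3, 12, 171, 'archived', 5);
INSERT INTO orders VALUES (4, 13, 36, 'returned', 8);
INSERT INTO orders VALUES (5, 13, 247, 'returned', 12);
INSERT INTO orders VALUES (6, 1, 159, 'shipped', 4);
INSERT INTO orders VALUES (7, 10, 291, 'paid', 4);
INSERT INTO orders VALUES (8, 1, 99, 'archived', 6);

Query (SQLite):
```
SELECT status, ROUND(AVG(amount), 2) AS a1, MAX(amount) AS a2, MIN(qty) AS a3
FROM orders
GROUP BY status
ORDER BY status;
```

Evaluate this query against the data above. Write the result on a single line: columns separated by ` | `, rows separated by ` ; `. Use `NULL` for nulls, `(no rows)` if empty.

Group orders by status.
Per group compute: ROUND(AVG(amount), 2), MAX(amount), MIN(qty).
  archived: ids {3, 8} → ROUND(AVG(amount), 2)=135, MAX(amount)=171, MIN(qty)=5
  paid: ids {2, 7} → ROUND(AVG(amount), 2)=292, MAX(amount)=293, MIN(qty)=4
  returned: ids {4, 5} → ROUND(AVG(amount), 2)=141.5, MAX(amount)=247, MIN(qty)=8
  shipped: ids {1, 6} → ROUND(AVG(amount), 2)=203.5, MAX(amount)=248, MIN(qty)=4

archived | 135 | 171 | 5 ; paid | 292 | 293 | 4 ; returned | 141.5 | 247 | 8 ; shipped | 203.5 | 248 | 4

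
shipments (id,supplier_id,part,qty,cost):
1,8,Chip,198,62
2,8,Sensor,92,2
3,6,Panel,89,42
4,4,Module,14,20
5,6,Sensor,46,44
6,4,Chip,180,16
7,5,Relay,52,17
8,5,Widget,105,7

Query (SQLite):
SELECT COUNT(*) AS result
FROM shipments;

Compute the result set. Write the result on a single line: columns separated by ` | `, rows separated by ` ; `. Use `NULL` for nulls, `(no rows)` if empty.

8

All cost values: [62, 2, 42, 20, 44, 16, 17, 7].
COUNT(*) counts rows → 8.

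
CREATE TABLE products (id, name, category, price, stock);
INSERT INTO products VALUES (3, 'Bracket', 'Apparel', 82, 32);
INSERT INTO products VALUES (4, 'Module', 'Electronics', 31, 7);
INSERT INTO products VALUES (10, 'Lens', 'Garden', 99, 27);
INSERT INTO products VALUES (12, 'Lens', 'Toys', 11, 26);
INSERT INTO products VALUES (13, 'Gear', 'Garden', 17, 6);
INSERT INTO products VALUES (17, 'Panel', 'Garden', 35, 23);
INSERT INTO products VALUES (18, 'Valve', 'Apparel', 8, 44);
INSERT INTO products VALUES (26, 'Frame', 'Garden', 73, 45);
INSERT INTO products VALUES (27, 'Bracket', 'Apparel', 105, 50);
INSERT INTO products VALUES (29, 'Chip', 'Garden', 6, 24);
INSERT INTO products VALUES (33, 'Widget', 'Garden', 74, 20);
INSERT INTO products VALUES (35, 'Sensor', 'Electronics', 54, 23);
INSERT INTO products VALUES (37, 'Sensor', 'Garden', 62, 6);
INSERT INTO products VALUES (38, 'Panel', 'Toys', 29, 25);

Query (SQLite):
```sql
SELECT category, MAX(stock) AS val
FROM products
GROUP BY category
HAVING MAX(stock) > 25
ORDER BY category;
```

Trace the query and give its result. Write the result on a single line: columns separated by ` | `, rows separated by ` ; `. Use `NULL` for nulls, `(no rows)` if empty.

Partition products by category; compute MAX(stock) within each group.
HAVING: keep groups where MAX(stock) > 25.
  Apparel: ids {3, 18, 27} → MAX(stock)=50
  Electronics: ids {4, 35} → MAX(stock)=23
  Garden: ids {10, 13, 17, 26, 29, 33, 37} → MAX(stock)=45
  Toys: ids {12, 38} → MAX(stock)=26

Apparel | 50 ; Garden | 45 ; Toys | 26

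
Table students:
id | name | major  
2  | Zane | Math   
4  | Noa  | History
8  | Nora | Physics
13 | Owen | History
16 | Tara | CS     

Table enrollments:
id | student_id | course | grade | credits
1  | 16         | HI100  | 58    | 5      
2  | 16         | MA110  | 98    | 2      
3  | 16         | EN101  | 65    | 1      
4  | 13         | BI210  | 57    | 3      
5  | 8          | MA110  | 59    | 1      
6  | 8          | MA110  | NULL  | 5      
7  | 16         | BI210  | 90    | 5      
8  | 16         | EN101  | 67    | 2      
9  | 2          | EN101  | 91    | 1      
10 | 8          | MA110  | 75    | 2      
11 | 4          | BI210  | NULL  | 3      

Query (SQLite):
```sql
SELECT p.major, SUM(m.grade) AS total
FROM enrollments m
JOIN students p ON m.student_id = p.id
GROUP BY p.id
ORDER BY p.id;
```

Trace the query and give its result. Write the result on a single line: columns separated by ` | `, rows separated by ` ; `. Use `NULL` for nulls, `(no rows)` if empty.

Math | 91 ; History | NULL ; Physics | 134 ; History | 57 ; CS | 378

Join each enrollments row to its students via student_id.
Group joined rows by students.id; compute SUM(m.grade) per group.
  2: ids {9} → SUM(m.grade)=91
  4: ids {11} → SUM(m.grade)=NULL
  8: ids {5, 6, 10} → SUM(m.grade)=134
  13: ids {4} → SUM(m.grade)=57
  16: ids {1, 2, 3, 7, 8} → SUM(m.grade)=378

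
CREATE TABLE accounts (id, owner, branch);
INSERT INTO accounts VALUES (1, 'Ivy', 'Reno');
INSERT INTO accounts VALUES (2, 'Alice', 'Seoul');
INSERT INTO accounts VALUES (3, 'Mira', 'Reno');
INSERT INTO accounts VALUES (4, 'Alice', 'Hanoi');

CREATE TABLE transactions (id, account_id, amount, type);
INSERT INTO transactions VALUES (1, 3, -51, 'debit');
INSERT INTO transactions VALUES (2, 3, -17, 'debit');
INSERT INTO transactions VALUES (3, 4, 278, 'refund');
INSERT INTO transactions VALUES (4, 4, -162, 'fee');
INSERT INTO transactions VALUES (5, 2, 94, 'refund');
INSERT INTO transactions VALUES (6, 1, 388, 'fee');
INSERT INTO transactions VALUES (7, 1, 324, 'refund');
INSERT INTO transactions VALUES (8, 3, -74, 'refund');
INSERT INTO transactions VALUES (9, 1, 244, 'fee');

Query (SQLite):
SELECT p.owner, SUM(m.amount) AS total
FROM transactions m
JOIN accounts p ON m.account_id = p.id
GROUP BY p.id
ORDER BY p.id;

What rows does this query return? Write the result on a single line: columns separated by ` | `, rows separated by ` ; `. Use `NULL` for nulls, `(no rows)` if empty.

Ivy | 956 ; Alice | 94 ; Mira | -142 ; Alice | 116

Join each transactions row to its accounts via account_id.
Group joined rows by accounts.id; compute SUM(m.amount) per group.
  1: ids {6, 7, 9} → SUM(m.amount)=956
  2: ids {5} → SUM(m.amount)=94
  3: ids {1, 2, 8} → SUM(m.amount)=-142
  4: ids {3, 4} → SUM(m.amount)=116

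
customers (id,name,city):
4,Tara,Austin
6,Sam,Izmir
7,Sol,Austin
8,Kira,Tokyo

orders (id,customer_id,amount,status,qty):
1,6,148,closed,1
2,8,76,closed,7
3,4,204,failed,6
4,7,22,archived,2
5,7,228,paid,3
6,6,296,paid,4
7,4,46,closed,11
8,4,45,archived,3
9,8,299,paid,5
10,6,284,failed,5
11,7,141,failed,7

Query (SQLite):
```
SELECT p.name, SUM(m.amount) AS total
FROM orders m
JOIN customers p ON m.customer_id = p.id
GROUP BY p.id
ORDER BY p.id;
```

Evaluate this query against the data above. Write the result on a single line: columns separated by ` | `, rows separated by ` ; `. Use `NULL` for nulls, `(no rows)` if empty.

Tara | 295 ; Sam | 728 ; Sol | 391 ; Kira | 375

Join each orders row to its customers via customer_id.
Group joined rows by customers.id; compute SUM(m.amount) per group.
  4: ids {3, 7, 8} → SUM(m.amount)=295
  6: ids {1, 6, 10} → SUM(m.amount)=728
  7: ids {4, 5, 11} → SUM(m.amount)=391
  8: ids {2, 9} → SUM(m.amount)=375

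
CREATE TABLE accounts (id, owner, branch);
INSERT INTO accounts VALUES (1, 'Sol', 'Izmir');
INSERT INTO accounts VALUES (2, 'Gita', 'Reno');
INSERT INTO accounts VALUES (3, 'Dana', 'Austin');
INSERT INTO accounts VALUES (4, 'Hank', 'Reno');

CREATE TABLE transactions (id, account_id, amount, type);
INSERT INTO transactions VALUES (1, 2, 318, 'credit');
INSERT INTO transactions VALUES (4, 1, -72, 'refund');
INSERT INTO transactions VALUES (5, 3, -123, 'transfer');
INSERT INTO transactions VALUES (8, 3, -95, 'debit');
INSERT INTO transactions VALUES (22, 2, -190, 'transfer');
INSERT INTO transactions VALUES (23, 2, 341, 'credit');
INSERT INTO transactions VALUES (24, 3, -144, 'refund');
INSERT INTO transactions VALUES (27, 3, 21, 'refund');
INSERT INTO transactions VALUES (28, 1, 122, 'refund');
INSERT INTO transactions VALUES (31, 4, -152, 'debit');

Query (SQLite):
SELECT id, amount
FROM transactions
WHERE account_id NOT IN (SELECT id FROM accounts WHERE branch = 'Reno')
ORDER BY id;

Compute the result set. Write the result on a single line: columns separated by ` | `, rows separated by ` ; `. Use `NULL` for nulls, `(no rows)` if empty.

4 | -72 ; 5 | -123 ; 8 | -95 ; 24 | -144 ; 27 | 21 ; 28 | 122

Inner query: accounts.id where branch = 'Reno'.
Outer: keep transactions rows whose account_id is not in that set.
Inner query → {2, 4}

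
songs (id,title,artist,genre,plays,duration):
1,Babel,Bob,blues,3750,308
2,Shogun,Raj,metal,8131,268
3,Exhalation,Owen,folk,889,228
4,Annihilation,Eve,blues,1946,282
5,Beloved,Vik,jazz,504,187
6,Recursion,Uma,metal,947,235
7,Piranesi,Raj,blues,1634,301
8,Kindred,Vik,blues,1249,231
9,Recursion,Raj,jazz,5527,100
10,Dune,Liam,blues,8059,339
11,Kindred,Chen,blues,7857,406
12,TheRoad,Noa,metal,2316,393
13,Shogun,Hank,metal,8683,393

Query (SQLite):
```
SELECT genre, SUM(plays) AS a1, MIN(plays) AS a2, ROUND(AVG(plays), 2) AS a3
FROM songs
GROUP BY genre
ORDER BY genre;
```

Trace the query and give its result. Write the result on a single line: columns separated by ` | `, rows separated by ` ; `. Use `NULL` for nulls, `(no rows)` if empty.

Group songs by genre.
Per group compute: SUM(plays), MIN(plays), ROUND(AVG(plays), 2).
  blues: ids {1, 4, 7, 8, 10, 11} → SUM(plays)=24495, MIN(plays)=1249, ROUND(AVG(plays), 2)=4082.5
  folk: ids {3} → SUM(plays)=889, MIN(plays)=889, ROUND(AVG(plays), 2)=889
  jazz: ids {5, 9} → SUM(plays)=6031, MIN(plays)=504, ROUND(AVG(plays), 2)=3015.5
  metal: ids {2, 6, 12, 13} → SUM(plays)=20077, MIN(plays)=947, ROUND(AVG(plays), 2)=5019.25

blues | 24495 | 1249 | 4082.5 ; folk | 889 | 889 | 889 ; jazz | 6031 | 504 | 3015.5 ; metal | 20077 | 947 | 5019.25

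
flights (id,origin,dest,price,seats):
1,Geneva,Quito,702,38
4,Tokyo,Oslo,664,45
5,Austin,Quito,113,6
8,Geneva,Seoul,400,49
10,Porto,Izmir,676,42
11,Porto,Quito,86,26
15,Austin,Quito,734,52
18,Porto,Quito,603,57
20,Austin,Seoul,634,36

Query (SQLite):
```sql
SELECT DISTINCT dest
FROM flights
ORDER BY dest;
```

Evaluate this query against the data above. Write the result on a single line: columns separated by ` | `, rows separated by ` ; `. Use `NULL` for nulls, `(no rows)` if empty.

Collect distinct dest values from flights.

Izmir ; Oslo ; Quito ; Seoul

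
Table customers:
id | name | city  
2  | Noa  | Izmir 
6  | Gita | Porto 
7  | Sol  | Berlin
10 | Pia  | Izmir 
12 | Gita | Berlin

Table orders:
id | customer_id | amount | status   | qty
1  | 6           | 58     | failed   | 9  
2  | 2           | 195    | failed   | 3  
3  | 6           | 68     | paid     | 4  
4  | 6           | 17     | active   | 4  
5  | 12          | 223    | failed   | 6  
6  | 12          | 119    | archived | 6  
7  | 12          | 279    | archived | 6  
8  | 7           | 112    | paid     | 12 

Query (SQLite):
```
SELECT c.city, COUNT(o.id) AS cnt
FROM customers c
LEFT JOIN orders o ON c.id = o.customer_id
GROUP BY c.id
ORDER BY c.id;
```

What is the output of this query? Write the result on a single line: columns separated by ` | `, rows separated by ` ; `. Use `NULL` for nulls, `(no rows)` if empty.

LEFT JOIN keeps every customers row; unmatched ones get NULL for orders columns.
Group by customers.id and compute COUNT(o.id). COUNT(col) of an all-NULL group is 0.
  2: ids {2} → COUNT(o.id)=1
  6: ids {1, 3, 4} → COUNT(o.id)=3
  7: ids {8} → COUNT(o.id)=1
  10: ids {—} → COUNT(o.id)=0
  12: ids {5, 6, 7} → COUNT(o.id)=3

Izmir | 1 ; Porto | 3 ; Berlin | 1 ; Izmir | 0 ; Berlin | 3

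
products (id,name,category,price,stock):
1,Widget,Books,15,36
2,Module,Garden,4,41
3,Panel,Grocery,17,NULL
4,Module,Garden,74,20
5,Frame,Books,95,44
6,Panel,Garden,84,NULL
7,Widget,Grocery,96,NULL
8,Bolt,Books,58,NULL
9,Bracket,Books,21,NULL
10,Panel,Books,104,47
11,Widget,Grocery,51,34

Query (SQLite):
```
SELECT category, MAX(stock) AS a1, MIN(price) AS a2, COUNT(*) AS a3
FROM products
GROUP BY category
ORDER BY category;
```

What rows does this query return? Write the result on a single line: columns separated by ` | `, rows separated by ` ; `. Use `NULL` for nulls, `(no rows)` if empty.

Books | 47 | 15 | 5 ; Garden | 41 | 4 | 3 ; Grocery | 34 | 17 | 3

Group products by category.
Per group compute: MAX(stock), MIN(price), COUNT(*).
  Books: ids {1, 5, 8, 9, 10} → MAX(stock)=47, MIN(price)=15, COUNT(*)=5
  Garden: ids {2, 4, 6} → MAX(stock)=41, MIN(price)=4, COUNT(*)=3
  Grocery: ids {3, 7, 11} → MAX(stock)=34, MIN(price)=17, COUNT(*)=3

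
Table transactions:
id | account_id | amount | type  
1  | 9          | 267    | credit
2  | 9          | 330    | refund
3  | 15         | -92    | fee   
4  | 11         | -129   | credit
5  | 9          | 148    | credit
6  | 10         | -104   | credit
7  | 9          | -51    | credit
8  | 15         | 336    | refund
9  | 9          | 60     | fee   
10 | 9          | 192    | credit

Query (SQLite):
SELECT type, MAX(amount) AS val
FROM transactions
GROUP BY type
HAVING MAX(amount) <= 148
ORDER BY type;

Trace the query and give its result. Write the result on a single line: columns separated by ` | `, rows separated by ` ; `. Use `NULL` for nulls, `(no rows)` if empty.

Partition transactions by type; compute MAX(amount) within each group.
HAVING: keep groups where MAX(amount) <= 148.
  credit: ids {1, 4, 5, 6, 7, 10} → MAX(amount)=267
  fee: ids {3, 9} → MAX(amount)=60
  refund: ids {2, 8} → MAX(amount)=336

fee | 60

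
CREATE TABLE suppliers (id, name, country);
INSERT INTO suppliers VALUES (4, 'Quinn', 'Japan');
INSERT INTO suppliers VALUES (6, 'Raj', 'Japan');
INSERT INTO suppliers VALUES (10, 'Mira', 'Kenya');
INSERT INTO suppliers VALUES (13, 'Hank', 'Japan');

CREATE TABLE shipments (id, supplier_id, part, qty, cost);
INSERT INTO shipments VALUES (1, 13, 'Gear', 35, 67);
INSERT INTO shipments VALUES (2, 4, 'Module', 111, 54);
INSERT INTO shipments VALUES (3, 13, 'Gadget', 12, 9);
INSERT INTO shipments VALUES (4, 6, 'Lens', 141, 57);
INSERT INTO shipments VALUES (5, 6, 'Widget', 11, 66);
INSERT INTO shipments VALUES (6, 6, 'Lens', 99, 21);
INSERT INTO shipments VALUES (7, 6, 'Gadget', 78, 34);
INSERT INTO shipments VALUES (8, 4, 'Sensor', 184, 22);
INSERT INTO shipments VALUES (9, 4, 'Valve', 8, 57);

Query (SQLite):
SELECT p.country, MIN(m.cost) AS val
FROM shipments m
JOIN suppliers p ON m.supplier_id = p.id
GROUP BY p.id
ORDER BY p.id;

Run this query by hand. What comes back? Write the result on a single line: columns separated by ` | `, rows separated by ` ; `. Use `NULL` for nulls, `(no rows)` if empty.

Join each shipments row to its suppliers via supplier_id.
Group joined rows by suppliers.id; compute MIN(m.cost) per group.
  4: ids {2, 8, 9} → MIN(m.cost)=22
  6: ids {4, 5, 6, 7} → MIN(m.cost)=21
  13: ids {1, 3} → MIN(m.cost)=9

Japan | 22 ; Japan | 21 ; Japan | 9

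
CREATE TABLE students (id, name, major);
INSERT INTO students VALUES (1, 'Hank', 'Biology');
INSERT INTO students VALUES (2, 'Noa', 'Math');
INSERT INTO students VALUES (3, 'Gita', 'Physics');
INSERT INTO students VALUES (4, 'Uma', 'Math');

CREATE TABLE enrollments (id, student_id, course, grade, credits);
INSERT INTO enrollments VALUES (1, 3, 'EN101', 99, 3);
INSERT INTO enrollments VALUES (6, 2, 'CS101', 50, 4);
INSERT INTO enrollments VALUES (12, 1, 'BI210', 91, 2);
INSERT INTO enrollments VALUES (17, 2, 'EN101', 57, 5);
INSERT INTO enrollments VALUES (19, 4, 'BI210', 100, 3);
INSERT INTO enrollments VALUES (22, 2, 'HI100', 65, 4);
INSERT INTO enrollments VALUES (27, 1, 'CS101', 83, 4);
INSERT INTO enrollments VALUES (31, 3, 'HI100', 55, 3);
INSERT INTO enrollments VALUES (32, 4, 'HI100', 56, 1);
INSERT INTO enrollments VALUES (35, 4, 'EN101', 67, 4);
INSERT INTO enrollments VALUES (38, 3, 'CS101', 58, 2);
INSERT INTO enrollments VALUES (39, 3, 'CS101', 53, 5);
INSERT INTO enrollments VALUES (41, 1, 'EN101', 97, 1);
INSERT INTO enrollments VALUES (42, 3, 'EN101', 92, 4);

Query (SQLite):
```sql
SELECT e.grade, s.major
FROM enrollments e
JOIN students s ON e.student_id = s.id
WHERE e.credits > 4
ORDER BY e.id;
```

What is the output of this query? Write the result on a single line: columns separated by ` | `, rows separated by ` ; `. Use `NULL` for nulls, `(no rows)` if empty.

57 | Math ; 53 | Physics

Each enrollments row matches the students row where student_id = students.id.
Then keep rows with e.credits > 4.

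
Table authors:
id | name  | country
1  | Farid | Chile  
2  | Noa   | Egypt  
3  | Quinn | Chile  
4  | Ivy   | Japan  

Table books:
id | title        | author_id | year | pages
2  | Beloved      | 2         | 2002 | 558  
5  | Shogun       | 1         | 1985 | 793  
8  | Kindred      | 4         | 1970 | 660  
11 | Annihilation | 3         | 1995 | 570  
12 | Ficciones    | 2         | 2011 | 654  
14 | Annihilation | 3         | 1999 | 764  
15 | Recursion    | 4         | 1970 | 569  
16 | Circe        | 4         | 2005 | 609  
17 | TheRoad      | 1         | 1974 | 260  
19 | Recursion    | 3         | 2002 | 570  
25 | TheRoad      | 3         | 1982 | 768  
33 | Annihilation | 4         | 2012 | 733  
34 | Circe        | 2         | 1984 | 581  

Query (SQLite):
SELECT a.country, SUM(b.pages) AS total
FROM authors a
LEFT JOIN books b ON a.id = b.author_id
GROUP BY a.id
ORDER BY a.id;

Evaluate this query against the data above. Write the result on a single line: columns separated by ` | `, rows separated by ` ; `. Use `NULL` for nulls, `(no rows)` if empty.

LEFT JOIN keeps every authors row; unmatched ones get NULL for books columns.
Group by authors.id and compute SUM(b.pages). SUM over an all-NULL group is NULL.
  1: ids {5, 17} → SUM(b.pages)=1053
  2: ids {2, 12, 34} → SUM(b.pages)=1793
  3: ids {11, 14, 19, 25} → SUM(b.pages)=2672
  4: ids {8, 15, 16, 33} → SUM(b.pages)=2571

Chile | 1053 ; Egypt | 1793 ; Chile | 2672 ; Japan | 2571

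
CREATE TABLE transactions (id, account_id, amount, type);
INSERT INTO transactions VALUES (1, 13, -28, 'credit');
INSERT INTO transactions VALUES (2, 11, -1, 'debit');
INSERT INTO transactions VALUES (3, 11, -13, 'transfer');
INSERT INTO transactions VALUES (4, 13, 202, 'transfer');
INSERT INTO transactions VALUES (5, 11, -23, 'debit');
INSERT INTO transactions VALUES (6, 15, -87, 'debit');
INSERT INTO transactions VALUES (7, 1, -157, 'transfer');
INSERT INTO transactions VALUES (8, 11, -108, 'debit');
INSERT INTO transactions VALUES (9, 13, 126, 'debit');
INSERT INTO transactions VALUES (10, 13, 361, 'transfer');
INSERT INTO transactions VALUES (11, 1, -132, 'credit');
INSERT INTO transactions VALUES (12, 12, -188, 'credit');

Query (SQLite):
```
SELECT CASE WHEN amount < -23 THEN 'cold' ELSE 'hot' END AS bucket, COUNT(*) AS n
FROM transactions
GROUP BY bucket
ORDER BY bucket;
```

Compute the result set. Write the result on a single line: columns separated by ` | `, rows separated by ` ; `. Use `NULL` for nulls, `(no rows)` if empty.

Bucket rows by amount < -23 → 'cold' else 'hot'; count each bucket.

cold | 6 ; hot | 6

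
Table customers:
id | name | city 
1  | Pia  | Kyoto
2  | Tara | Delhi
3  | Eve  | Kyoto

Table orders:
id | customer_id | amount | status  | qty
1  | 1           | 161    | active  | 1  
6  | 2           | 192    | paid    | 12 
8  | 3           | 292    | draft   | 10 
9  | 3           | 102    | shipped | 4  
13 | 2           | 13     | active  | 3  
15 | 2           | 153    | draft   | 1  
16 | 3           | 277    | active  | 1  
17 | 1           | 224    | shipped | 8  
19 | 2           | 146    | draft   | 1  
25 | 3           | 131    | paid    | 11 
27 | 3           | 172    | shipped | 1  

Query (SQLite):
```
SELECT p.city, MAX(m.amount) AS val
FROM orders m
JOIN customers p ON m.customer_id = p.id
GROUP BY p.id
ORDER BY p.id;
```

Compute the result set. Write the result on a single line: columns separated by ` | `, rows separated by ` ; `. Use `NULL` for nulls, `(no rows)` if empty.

Kyoto | 224 ; Delhi | 192 ; Kyoto | 292

Join each orders row to its customers via customer_id.
Group joined rows by customers.id; compute MAX(m.amount) per group.
  1: ids {1, 17} → MAX(m.amount)=224
  2: ids {6, 13, 15, 19} → MAX(m.amount)=192
  3: ids {8, 9, 16, 25, 27} → MAX(m.amount)=292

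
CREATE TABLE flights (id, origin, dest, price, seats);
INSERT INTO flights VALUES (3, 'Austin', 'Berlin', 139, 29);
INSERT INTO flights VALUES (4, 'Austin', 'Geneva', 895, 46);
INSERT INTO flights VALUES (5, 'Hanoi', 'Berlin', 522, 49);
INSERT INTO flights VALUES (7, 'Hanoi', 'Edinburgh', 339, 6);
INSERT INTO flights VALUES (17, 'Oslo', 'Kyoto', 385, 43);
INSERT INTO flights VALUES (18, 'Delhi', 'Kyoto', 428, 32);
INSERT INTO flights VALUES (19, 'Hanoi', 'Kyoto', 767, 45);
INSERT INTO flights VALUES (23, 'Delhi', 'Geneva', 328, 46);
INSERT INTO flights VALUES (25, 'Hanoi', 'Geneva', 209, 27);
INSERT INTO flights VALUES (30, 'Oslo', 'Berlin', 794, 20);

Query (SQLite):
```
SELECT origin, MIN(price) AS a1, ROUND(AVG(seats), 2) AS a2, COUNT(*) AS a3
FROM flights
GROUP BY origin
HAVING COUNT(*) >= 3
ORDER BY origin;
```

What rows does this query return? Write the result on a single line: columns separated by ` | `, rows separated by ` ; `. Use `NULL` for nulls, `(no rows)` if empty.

Group flights by origin.
Per group compute: MIN(price), ROUND(AVG(seats), 2), COUNT(*).
HAVING: drop groups with fewer than 3 rows.
  Austin: ids {3, 4} → MIN(price)=139, ROUND(AVG(seats), 2)=37.5, COUNT(*)=2
  Delhi: ids {18, 23} → MIN(price)=328, ROUND(AVG(seats), 2)=39, COUNT(*)=2
  Hanoi: ids {5, 7, 19, 25} → MIN(price)=209, ROUND(AVG(seats), 2)=31.75, COUNT(*)=4
  Oslo: ids {17, 30} → MIN(price)=385, ROUND(AVG(seats), 2)=31.5, COUNT(*)=2

Hanoi | 209 | 31.75 | 4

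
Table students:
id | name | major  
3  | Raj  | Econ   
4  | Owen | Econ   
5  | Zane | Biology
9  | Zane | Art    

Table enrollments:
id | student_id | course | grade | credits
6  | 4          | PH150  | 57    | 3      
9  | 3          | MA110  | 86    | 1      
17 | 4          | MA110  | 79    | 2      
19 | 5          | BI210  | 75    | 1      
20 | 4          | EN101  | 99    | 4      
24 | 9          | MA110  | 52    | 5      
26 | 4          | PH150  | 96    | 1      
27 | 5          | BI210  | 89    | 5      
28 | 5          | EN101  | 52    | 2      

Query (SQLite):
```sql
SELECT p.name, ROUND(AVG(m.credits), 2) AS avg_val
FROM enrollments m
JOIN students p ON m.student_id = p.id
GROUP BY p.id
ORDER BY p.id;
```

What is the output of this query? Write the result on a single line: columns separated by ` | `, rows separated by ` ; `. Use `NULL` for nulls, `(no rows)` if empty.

Join each enrollments row to its students via student_id.
Group joined rows by students.id; compute ROUND(AVG(m.credits), 2) per group.
  3: ids {9} → ROUND(AVG(m.credits), 2)=1
  4: ids {6, 17, 20, 26} → ROUND(AVG(m.credits), 2)=2.5
  5: ids {19, 27, 28} → ROUND(AVG(m.credits), 2)=2.67
  9: ids {24} → ROUND(AVG(m.credits), 2)=5

Raj | 1 ; Owen | 2.5 ; Zane | 2.67 ; Zane | 5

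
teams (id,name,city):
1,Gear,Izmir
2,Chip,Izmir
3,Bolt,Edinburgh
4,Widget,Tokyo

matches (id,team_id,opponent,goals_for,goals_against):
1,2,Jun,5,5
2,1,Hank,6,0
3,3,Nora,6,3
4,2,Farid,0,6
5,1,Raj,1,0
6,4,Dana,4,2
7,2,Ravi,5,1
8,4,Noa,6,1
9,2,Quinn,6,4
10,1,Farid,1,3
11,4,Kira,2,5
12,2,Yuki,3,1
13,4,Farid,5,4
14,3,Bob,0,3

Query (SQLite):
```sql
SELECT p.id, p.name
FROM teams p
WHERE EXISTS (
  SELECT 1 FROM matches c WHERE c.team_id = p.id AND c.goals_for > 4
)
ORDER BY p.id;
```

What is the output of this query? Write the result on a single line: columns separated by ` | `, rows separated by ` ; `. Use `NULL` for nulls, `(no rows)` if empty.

For each teams row, check whether any matches with matching team_id has goals_for > 4.
Keep rows where that is true.

1 | Gear ; 2 | Chip ; 3 | Bolt ; 4 | Widget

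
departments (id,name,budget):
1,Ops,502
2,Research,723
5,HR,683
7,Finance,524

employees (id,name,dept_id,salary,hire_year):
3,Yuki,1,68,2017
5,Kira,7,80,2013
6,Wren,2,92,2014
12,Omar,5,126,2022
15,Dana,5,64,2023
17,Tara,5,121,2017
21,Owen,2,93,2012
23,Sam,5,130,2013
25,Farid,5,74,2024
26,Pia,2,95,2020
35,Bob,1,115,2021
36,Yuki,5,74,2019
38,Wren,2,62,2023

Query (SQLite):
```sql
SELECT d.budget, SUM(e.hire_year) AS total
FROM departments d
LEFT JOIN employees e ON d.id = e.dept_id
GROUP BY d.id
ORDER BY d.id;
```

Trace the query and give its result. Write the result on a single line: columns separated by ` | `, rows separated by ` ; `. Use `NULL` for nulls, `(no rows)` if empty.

502 | 4038 ; 723 | 8069 ; 683 | 12118 ; 524 | 2013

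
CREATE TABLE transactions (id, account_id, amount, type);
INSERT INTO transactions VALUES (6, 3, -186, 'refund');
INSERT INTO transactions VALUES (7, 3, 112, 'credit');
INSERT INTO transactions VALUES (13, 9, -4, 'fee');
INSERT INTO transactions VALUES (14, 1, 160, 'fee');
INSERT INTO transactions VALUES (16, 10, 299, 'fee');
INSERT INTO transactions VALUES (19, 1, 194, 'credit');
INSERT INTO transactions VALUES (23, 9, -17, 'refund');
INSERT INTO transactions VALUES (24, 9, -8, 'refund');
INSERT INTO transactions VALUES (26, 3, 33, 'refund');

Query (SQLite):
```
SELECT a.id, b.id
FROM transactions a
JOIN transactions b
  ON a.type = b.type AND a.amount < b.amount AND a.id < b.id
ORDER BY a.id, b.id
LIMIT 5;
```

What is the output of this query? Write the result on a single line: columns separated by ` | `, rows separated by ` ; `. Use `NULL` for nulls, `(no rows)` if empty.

6 | 23 ; 6 | 24 ; 6 | 26 ; 7 | 19 ; 13 | 14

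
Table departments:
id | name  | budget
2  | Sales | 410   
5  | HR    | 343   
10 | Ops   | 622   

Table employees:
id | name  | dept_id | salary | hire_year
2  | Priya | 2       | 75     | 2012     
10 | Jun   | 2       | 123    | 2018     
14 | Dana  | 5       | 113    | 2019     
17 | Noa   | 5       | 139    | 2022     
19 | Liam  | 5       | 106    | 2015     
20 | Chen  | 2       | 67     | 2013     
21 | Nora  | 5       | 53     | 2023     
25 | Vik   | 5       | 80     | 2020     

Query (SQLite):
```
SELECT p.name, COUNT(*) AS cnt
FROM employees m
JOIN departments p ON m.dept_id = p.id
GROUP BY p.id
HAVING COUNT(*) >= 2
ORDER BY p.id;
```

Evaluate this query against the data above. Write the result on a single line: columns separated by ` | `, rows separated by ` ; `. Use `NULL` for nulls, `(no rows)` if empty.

Sales | 3 ; HR | 5

Join each employees row to its departments via dept_id.
Group joined rows by departments.id; compute COUNT(*) per group.
HAVING: keep groups with count ≥ 2.
  2: ids {2, 10, 20} → COUNT(*)=3
  5: ids {14, 17, 19, 21, 25} → COUNT(*)=5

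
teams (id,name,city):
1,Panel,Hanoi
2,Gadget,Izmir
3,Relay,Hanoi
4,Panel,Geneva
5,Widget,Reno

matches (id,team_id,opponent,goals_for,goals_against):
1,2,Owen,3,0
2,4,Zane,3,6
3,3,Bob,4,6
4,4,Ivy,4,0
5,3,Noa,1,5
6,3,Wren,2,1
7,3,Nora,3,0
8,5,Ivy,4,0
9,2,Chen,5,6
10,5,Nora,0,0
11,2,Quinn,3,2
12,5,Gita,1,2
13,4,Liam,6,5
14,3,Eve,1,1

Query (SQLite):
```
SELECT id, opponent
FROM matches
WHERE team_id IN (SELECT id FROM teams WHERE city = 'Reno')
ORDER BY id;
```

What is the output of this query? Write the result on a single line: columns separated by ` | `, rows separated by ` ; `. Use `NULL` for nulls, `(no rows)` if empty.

Inner query: teams.id where city = 'Reno'.
Outer: keep matches rows whose team_id is in that set.
Inner query → {5}

8 | Ivy ; 10 | Nora ; 12 | Gita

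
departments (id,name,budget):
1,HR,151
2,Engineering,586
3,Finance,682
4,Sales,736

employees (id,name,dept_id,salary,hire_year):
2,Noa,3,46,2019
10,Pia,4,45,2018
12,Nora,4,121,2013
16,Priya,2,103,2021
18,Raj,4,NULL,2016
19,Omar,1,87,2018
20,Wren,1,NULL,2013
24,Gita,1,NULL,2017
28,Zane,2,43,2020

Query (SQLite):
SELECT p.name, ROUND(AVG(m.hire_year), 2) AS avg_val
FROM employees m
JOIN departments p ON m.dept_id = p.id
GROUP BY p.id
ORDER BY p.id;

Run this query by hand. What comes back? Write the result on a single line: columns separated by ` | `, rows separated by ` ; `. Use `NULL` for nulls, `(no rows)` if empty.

HR | 2016 ; Engineering | 2020.5 ; Finance | 2019 ; Sales | 2015.67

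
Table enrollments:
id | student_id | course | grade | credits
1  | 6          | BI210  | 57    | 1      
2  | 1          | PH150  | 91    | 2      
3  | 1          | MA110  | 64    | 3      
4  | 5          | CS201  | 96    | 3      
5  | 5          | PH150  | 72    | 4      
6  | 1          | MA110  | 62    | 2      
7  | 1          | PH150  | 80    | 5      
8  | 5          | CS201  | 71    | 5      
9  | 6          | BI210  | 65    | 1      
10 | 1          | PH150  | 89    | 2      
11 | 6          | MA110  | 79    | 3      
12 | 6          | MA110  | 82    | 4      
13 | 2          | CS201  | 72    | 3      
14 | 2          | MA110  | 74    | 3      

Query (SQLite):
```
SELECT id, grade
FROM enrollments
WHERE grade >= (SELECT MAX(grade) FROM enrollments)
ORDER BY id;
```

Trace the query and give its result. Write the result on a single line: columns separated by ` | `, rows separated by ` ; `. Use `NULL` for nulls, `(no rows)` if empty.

Scalar subquery: MAX(grade) over all enrollments rows = 96.
Keep rows where grade >= that value.

4 | 96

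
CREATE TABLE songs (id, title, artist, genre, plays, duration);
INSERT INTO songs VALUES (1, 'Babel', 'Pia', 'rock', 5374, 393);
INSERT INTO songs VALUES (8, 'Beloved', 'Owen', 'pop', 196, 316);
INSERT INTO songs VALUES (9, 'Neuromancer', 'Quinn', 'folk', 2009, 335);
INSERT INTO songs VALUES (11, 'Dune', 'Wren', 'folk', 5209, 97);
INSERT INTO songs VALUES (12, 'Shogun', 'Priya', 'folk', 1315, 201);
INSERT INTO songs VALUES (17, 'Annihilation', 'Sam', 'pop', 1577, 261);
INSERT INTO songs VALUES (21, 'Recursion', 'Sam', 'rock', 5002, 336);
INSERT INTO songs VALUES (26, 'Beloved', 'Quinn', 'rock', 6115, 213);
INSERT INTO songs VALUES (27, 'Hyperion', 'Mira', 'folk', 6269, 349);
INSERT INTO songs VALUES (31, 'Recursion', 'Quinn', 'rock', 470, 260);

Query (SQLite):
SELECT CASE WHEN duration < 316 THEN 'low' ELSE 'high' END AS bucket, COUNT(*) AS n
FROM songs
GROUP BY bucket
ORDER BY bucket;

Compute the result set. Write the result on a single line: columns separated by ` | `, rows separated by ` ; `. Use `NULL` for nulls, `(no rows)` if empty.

high | 5 ; low | 5

Bucket rows by duration < 316 → 'low' else 'high'; count each bucket.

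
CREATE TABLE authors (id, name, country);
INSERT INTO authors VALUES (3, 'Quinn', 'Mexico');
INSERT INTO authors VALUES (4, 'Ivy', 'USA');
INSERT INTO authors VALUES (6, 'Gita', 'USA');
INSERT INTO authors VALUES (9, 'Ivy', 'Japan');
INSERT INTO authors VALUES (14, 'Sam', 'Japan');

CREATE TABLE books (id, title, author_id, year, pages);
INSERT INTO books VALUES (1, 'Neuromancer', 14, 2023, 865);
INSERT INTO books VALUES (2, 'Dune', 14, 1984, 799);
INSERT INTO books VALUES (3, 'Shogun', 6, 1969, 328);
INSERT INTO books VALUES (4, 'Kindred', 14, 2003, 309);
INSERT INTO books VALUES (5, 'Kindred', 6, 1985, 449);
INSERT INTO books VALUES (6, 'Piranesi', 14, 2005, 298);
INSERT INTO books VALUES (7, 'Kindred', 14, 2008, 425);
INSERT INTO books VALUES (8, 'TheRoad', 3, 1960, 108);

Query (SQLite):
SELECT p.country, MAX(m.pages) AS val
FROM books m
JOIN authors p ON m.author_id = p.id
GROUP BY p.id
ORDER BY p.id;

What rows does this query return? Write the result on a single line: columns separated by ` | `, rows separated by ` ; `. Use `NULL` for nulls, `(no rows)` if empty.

Join each books row to its authors via author_id.
Group joined rows by authors.id; compute MAX(m.pages) per group.
  3: ids {8} → MAX(m.pages)=108
  6: ids {3, 5} → MAX(m.pages)=449
  14: ids {1, 2, 4, 6, 7} → MAX(m.pages)=865

Mexico | 108 ; USA | 449 ; Japan | 865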